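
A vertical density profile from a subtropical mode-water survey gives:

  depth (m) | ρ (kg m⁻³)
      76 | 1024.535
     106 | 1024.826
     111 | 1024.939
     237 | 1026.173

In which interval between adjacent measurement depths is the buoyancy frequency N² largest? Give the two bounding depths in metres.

106–111 m

Compute the density gradient over each adjacent pair:
  76–106 m: Δρ/Δz = 0.291/30 = 9.7 × 10⁻³ kg m⁻⁴
  106–111 m: Δρ/Δz = 0.113/5 = 0.023 kg m⁻⁴
  111–237 m: Δρ/Δz = 1.234/126 = 9.8 × 10⁻³ kg m⁻⁴
The largest gradient is in the 106–111 m interval — the pycnocline.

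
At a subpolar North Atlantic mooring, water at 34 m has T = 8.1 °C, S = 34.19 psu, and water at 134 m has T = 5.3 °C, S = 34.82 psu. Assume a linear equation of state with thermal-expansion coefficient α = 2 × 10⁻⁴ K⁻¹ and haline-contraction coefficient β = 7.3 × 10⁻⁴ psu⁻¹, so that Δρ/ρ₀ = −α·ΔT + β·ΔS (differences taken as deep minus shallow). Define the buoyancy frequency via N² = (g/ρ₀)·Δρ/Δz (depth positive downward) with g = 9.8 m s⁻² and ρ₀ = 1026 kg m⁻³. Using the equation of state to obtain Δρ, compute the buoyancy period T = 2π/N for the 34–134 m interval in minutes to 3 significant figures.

10.5 min

ΔT = -2.8 K, ΔS = +0.63 psu (deep − shallow).
Δρ/ρ₀ = −αΔT + βΔS = 5.60 × 10⁻⁴ + 4.599 × 10⁻⁴ = 1.0199 × 10⁻³, so Δρ ≈ 1.046 kg m⁻³.
N² = (g/ρ₀)·Δρ/Δz = g·(Δρ/ρ₀)/Δz = 9.8 × 1.0199 × 10⁻³ / 100 = 9.9950 × 10⁻⁵ s⁻².
N = √(9.9950 × 10⁻⁵) = 9.9975 × 10⁻³ rad s⁻¹ → T = 2π/N = 628.48 s = 10.475 min ≈ 10.5 min.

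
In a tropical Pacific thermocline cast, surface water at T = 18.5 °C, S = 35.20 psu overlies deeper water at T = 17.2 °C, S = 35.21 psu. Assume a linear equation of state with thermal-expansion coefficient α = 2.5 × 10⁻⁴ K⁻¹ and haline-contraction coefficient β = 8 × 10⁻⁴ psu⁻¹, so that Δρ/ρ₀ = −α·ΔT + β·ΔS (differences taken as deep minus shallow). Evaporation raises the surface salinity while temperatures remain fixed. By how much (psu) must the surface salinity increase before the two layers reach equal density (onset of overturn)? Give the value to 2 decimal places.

Neutral buoyancy requires −α(T_deep − T_surf) + β(S_deep − S_surf′) = 0.
S_surf′ = S_deep − (α/β)·ΔT = 35.21 − (2.5 × 10⁻⁴/8 × 10⁻⁴)·(-1.3) = 35.6163 psu.
Increase required: 35.6163 − 35.20 = 0.4163 psu.

0.42 psu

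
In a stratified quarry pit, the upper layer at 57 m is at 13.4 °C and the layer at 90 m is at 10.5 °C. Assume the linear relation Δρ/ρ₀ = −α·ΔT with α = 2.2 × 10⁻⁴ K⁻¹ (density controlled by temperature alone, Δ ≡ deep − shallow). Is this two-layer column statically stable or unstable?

stable

ΔT = 10.5 − 13.4 = -2.9 K, so Δρ/ρ₀ = −αΔT = 6.38 × 10⁻⁴.
Δρ/ρ₀ > 0, so Δρ > 0: deeper water is denser → statically stable.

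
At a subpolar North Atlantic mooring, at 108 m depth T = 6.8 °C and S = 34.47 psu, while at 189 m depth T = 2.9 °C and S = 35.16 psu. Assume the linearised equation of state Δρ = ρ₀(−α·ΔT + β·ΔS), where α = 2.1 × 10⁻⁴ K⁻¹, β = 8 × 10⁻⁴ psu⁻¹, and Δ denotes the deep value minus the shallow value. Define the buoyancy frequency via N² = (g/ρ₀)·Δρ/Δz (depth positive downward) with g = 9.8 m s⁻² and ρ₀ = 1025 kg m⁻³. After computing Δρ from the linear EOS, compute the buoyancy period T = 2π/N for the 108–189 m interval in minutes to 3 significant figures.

8.13 min

ΔT = -3.9 K, ΔS = +0.69 psu (deep − shallow).
Δρ/ρ₀ = −αΔT + βΔS = 8.19 × 10⁻⁴ + 5.52 × 10⁻⁴ = 1.371 × 10⁻³, so Δρ ≈ 1.405 kg m⁻³.
N² = (g/ρ₀)·Δρ/Δz = g·(Δρ/ρ₀)/Δz = 9.8 × 1.371 × 10⁻³ / 81 = 1.6587 × 10⁻⁴ s⁻².
N = √(1.6587 × 10⁻⁴) = 0.012879 rad s⁻¹ → T = 2π/N = 487.86 s = 8.1310 min ≈ 8.13 min.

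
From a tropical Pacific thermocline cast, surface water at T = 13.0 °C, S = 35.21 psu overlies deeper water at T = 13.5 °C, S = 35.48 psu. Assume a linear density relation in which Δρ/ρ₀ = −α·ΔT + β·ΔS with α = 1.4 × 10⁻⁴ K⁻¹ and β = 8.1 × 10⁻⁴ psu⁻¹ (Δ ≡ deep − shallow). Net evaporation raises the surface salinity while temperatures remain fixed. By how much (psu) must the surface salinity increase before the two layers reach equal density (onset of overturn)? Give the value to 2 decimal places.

0.18 psu

Neutral buoyancy requires −α(T_deep − T_surf) + β(S_deep − S_surf′) = 0.
S_surf′ = S_deep − (α/β)·ΔT = 35.48 − (1.4 × 10⁻⁴/8.1 × 10⁻⁴)·(+0.5) = 35.3936 psu.
Increase required: 35.3936 − 35.21 = 0.1836 psu.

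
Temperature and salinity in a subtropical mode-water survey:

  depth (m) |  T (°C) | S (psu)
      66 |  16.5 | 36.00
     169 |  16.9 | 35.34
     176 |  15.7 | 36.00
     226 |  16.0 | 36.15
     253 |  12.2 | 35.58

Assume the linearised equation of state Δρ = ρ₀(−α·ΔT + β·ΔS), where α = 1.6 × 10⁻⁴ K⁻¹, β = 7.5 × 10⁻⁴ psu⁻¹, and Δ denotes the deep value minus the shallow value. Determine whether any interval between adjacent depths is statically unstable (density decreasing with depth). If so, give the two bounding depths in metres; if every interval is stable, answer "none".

66–169 m

Evaluate Δρ/ρ₀ = −αΔT + βΔS across each adjacent pair:
  66–169 m: −αΔT+βΔS = −(1.6 × 10⁻⁴)(+0.4)+(7.5 × 10⁻⁴)(-0.66) = -5.6 × 10⁻⁴ → UNSTABLE
  169–176 m: −αΔT+βΔS = −(1.6 × 10⁻⁴)(-1.2)+(7.5 × 10⁻⁴)(+0.66) = 6.9 × 10⁻⁴ → stable
  176–226 m: −αΔT+βΔS = −(1.6 × 10⁻⁴)(+0.3)+(7.5 × 10⁻⁴)(+0.15) = 6.4 × 10⁻⁵ → stable
  226–253 m: −αΔT+βΔS = −(1.6 × 10⁻⁴)(-3.8)+(7.5 × 10⁻⁴)(-0.57) = 1.8 × 10⁻⁴ → stable
The 66–169 m interval has Δρ < 0: lighter water underlies denser water.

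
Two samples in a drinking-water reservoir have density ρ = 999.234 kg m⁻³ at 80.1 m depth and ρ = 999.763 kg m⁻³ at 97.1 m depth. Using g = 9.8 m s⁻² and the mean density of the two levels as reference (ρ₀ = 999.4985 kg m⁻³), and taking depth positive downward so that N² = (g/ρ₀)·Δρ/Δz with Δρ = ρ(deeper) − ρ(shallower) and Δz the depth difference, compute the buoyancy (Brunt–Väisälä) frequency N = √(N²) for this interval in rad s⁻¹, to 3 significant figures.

Δρ = 999.763 − 999.234 = 0.529 kg m⁻³ over Δz = 97.1 − 80.1 = 17 m.
N² = (9.8/999.4985) × (0.529/17) = 3.0511 × 10⁻⁴ s⁻².
N = √(3.0511 × 10⁻⁴) = 0.017467 rad s⁻¹ ≈ 0.0175 rad s⁻¹.

0.0175 rad s⁻¹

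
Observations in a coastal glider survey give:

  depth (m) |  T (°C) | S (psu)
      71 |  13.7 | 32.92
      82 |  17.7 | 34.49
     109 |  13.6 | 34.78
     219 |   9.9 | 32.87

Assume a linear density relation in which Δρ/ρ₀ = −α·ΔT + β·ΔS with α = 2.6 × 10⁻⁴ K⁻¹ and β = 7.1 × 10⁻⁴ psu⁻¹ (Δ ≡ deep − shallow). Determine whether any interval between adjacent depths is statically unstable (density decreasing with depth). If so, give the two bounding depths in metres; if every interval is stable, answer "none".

Evaluate Δρ/ρ₀ = −αΔT + βΔS across each adjacent pair:
  71–82 m: −αΔT+βΔS = −(2.6 × 10⁻⁴)(+4.0)+(7.1 × 10⁻⁴)(+1.57) = 7.5 × 10⁻⁵ → stable
  82–109 m: −αΔT+βΔS = −(2.6 × 10⁻⁴)(-4.1)+(7.1 × 10⁻⁴)(+0.29) = 1.3 × 10⁻³ → stable
  109–219 m: −αΔT+βΔS = −(2.6 × 10⁻⁴)(-3.7)+(7.1 × 10⁻⁴)(-1.91) = -3.9 × 10⁻⁴ → UNSTABLE
The 109–219 m interval has Δρ < 0: lighter water underlies denser water.

109–219 m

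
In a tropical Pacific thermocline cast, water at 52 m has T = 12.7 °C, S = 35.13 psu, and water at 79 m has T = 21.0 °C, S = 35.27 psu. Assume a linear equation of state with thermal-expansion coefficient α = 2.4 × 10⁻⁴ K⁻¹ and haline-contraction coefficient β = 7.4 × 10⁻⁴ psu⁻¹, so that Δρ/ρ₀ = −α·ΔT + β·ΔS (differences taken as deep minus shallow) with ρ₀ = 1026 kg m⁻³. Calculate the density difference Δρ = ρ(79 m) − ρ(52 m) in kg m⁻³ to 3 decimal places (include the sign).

ΔT = +8.3 K, ΔS = +0.14 psu (deep − shallow).
Δρ/ρ₀ = −(2.4 × 10⁻⁴)(+8.3) + (7.4 × 10⁻⁴)(+0.14) = -1.8884 × 10⁻³.
Δρ = 1026 × (-1.8884 × 10⁻³) = -1.937 kg m⁻³.
Negative Δρ: lighter below, statically unstable.

-1.937 kg m⁻³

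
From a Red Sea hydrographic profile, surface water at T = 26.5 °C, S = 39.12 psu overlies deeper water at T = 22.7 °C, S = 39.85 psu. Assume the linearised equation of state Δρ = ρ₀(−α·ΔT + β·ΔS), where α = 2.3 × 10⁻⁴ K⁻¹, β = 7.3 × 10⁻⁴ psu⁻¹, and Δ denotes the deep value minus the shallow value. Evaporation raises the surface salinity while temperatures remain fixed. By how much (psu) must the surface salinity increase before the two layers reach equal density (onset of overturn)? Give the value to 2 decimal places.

Neutral buoyancy requires −α(T_deep − T_surf) + β(S_deep − S_surf′) = 0.
S_surf′ = S_deep − (α/β)·ΔT = 39.85 − (2.3 × 10⁻⁴/7.3 × 10⁻⁴)·(-3.8) = 41.0473 psu.
Increase required: 41.0473 − 39.12 = 1.9273 psu.

1.93 psu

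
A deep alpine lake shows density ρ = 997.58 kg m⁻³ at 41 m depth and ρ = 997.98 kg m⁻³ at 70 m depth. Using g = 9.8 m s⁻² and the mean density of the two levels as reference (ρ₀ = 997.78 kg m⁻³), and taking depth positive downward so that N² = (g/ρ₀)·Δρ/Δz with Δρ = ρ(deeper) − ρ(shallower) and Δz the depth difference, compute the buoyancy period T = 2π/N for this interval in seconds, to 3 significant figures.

540 s

Δρ = 997.98 − 997.58 = 0.40 kg m⁻³ over Δz = 70 − 41 = 29 m.
N² = (9.8/997.78) × (0.40/29) = 1.3547 × 10⁻⁴ s⁻².
N = √(1.3547 × 10⁻⁴) = 0.011639 rad s⁻¹, so T = 2π/N = 539.84 s ≈ 540 s.
A positive N² confirms static stability across the interval.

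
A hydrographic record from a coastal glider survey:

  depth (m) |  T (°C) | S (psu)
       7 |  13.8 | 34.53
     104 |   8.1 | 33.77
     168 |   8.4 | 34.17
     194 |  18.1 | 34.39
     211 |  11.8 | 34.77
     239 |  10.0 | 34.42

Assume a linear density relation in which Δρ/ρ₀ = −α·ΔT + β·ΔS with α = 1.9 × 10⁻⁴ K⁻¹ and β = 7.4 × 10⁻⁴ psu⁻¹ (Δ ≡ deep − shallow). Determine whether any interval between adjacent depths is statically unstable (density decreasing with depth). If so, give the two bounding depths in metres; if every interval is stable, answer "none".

168–194 m

Evaluate Δρ/ρ₀ = −αΔT + βΔS across each adjacent pair:
  7–104 m: −αΔT+βΔS = −(1.9 × 10⁻⁴)(-5.7)+(7.4 × 10⁻⁴)(-0.76) = 5.2 × 10⁻⁴ → stable
  104–168 m: −αΔT+βΔS = −(1.9 × 10⁻⁴)(+0.3)+(7.4 × 10⁻⁴)(+0.40) = 2.4 × 10⁻⁴ → stable
  168–194 m: −αΔT+βΔS = −(1.9 × 10⁻⁴)(+9.7)+(7.4 × 10⁻⁴)(+0.22) = -1.7 × 10⁻³ → UNSTABLE
  194–211 m: −αΔT+βΔS = −(1.9 × 10⁻⁴)(-6.3)+(7.4 × 10⁻⁴)(+0.38) = 1.5 × 10⁻³ → stable
  211–239 m: −αΔT+βΔS = −(1.9 × 10⁻⁴)(-1.8)+(7.4 × 10⁻⁴)(-0.35) = 8.3 × 10⁻⁵ → stable
The 168–194 m interval has Δρ < 0: lighter water underlies denser water.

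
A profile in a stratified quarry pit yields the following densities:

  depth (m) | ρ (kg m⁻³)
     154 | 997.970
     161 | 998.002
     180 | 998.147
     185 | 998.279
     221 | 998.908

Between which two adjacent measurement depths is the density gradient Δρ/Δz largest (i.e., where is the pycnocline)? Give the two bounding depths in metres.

Compute the density gradient over each adjacent pair:
  154–161 m: Δρ/Δz = 0.032/7 = 4.6 × 10⁻³ kg m⁻⁴
  161–180 m: Δρ/Δz = 0.145/19 = 7.6 × 10⁻³ kg m⁻⁴
  180–185 m: Δρ/Δz = 0.132/5 = 0.026 kg m⁻⁴
  185–221 m: Δρ/Δz = 0.629/36 = 0.017 kg m⁻⁴
The largest gradient is in the 180–185 m interval — the pycnocline.

180–185 m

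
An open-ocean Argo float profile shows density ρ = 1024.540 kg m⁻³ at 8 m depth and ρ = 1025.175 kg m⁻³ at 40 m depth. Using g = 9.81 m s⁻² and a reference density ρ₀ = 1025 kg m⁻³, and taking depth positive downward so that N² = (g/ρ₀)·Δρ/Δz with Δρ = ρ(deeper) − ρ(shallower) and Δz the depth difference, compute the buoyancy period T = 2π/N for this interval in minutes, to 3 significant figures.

7.60 min

Δρ = 1025.175 − 1024.540 = 0.635 kg m⁻³ over Δz = 40 − 8 = 32 m.
N² = (9.81/1025) × (0.635/32) = 1.8992 × 10⁻⁴ s⁻².
N = √(1.8992 × 10⁻⁴) = 0.013781 rad s⁻¹, so T = 2π/N = 455.93 s = 7.5988 min ≈ 7.60 min.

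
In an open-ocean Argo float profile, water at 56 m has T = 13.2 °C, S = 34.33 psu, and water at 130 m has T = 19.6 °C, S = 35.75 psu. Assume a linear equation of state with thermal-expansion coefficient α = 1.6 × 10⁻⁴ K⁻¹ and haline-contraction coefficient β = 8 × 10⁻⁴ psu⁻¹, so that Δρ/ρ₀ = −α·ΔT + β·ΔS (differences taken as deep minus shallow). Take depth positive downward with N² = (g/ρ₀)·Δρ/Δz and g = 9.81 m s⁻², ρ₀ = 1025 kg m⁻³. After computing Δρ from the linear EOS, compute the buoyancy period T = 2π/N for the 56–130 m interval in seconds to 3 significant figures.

1.63 × 10³ s

ΔT = +6.4 K, ΔS = +1.42 psu (deep − shallow).
Δρ/ρ₀ = −αΔT + βΔS = -1.024 × 10⁻³ + 1.136 × 10⁻³ = 1.12 × 10⁻⁴, so Δρ ≈ 0.1148 kg m⁻³.
N² = (g/ρ₀)·Δρ/Δz = g·(Δρ/ρ₀)/Δz = 9.81 × 1.12 × 10⁻⁴ / 74 = 1.4848 × 10⁻⁵ s⁻².
N = √(1.4848 × 10⁻⁵) = 3.8533 × 10⁻³ rad s⁻¹ → T = 2π/N = 1.6306 × 10³ s ≈ 1.63 × 10³ s.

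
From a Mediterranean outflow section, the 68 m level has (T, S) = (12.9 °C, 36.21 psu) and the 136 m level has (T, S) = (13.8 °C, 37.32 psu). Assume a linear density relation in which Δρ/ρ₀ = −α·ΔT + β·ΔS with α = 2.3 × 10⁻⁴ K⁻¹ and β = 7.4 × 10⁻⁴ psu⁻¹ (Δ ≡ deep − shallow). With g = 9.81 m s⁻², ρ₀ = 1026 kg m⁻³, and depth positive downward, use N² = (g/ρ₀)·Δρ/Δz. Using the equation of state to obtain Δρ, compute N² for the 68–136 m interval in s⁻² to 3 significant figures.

ΔT = +0.9 K, ΔS = +1.11 psu (deep − shallow).
Δρ/ρ₀ = −αΔT + βΔS = -2.07 × 10⁻⁴ + 8.214 × 10⁻⁴ = 6.144 × 10⁻⁴, so Δρ ≈ 0.6304 kg m⁻³.
N² = (g/ρ₀)·Δρ/Δz = g·(Δρ/ρ₀)/Δz = 9.81 × 6.144 × 10⁻⁴ / 68 = 8.8636 × 10⁻⁵ s⁻² ≈ 8.86 × 10⁻⁵ s⁻².

8.86 × 10⁻⁵ s⁻²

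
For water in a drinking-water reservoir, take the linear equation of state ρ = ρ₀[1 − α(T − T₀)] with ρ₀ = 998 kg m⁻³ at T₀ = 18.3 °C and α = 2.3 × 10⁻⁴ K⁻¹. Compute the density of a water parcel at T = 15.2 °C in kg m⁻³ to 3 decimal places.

T − T₀ = -3.1 K.
Bracket = 1 − α·(-3.1) = 1 + (7.13 × 10⁻⁴) = 1.0007130.
ρ = 998 × 1.0007130 = 998.712 kg m⁻³.

998.712 kg m⁻³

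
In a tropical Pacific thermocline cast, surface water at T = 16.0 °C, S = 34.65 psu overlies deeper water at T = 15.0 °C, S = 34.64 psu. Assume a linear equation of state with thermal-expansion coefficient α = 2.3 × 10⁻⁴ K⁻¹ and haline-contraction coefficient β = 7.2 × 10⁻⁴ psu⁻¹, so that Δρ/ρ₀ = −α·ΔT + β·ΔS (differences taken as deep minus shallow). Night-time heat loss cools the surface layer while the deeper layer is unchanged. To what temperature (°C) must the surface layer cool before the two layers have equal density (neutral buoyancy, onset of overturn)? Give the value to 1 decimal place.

Neutral buoyancy requires Δρ = 0, i.e. −α(T_deep − T_surf′) + β(S_deep − S_surf) = 0.
T_surf′ = T_deep − (β/α)·ΔS = 15.0 − (7.2 × 10⁻⁴/2.3 × 10⁻⁴)·(-0.01) = 15.031 °C.
Cooling required: 16.0 − (15.031) = 0.969 °C.

15.0 °C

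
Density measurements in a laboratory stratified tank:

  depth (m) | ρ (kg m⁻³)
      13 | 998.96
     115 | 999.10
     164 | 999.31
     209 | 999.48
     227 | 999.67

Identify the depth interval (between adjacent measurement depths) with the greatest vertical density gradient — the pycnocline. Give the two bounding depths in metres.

Compute the density gradient over each adjacent pair:
  13–115 m: Δρ/Δz = 0.14/102 = 1.4 × 10⁻³ kg m⁻⁴
  115–164 m: Δρ/Δz = 0.21/49 = 4.3 × 10⁻³ kg m⁻⁴
  164–209 m: Δρ/Δz = 0.17/45 = 3.8 × 10⁻³ kg m⁻⁴
  209–227 m: Δρ/Δz = 0.19/18 = 0.011 kg m⁻⁴
The largest gradient is in the 209–227 m interval — the pycnocline.

209–227 m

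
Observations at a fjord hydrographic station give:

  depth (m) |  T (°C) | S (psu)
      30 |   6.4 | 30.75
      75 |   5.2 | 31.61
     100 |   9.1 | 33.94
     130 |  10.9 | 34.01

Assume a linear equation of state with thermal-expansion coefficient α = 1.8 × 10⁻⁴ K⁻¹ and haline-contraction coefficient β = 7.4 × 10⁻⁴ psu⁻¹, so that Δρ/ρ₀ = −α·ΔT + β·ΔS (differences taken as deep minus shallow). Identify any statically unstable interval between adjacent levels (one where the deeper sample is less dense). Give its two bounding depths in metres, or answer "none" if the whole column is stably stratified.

100–130 m

Evaluate Δρ/ρ₀ = −αΔT + βΔS across each adjacent pair:
  30–75 m: −αΔT+βΔS = −(1.8 × 10⁻⁴)(-1.2)+(7.4 × 10⁻⁴)(+0.86) = 8.5 × 10⁻⁴ → stable
  75–100 m: −αΔT+βΔS = −(1.8 × 10⁻⁴)(+3.9)+(7.4 × 10⁻⁴)(+2.33) = 1.0 × 10⁻³ → stable
  100–130 m: −αΔT+βΔS = −(1.8 × 10⁻⁴)(+1.8)+(7.4 × 10⁻⁴)(+0.07) = -2.7 × 10⁻⁴ → UNSTABLE
The 100–130 m interval has Δρ < 0: lighter water underlies denser water.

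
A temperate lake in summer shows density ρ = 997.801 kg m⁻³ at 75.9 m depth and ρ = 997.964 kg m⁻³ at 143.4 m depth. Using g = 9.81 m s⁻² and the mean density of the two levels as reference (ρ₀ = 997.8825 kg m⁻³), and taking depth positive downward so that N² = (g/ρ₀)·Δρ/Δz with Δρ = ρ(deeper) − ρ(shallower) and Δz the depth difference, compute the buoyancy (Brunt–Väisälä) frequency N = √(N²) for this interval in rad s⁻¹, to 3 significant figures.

Δρ = 997.964 − 997.801 = 0.163 kg m⁻³ over Δz = 143.4 − 75.9 = 67.5 m.
N² = (9.81/997.8825) × (0.163/67.5) = 2.3740 × 10⁻⁵ s⁻².
N = √(2.3740 × 10⁻⁵) = 4.8724 × 10⁻³ rad s⁻¹ ≈ 4.87 × 10⁻³ rad s⁻¹.

4.87 × 10⁻³ rad s⁻¹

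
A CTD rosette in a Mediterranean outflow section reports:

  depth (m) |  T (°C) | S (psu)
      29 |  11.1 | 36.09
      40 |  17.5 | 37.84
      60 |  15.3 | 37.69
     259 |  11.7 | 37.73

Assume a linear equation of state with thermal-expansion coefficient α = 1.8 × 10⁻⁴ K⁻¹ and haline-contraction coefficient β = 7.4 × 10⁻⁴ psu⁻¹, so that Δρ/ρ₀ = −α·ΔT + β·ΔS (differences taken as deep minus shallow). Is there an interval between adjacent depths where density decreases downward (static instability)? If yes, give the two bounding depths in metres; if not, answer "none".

Evaluate Δρ/ρ₀ = −αΔT + βΔS across each adjacent pair:
  29–40 m: −αΔT+βΔS = −(1.8 × 10⁻⁴)(+6.4)+(7.4 × 10⁻⁴)(+1.75) = 1.4 × 10⁻⁴ → stable
  40–60 m: −αΔT+βΔS = −(1.8 × 10⁻⁴)(-2.2)+(7.4 × 10⁻⁴)(-0.15) = 2.9 × 10⁻⁴ → stable
  60–259 m: −αΔT+βΔS = −(1.8 × 10⁻⁴)(-3.6)+(7.4 × 10⁻⁴)(+0.04) = 6.8 × 10⁻⁴ → stable
Every interval has Δρ > 0: the column is stably stratified throughout.

none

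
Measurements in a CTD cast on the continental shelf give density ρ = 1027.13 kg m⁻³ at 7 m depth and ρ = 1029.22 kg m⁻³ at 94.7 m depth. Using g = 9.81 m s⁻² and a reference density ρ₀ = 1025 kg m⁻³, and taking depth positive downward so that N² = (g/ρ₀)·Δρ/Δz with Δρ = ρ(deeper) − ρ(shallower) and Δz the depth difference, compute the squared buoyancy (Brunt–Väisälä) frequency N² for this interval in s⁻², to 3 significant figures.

2.28 × 10⁻⁴ s⁻²

Δρ = 1029.22 − 1027.13 = 2.09 kg m⁻³ over Δz = 94.7 − 7 = 87.7 m.
N² = (9.81/1025) × (2.09/87.7) = 2.2808 × 10⁻⁴ s⁻² ≈ 2.28 × 10⁻⁴ s⁻².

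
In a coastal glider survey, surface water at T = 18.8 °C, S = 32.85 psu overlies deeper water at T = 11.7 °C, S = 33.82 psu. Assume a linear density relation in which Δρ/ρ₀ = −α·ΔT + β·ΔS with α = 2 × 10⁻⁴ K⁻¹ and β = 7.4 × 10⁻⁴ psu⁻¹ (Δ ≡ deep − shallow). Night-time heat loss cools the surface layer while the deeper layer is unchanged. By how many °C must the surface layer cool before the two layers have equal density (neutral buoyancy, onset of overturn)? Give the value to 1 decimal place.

10.7 °C

Neutral buoyancy requires Δρ = 0, i.e. −α(T_deep − T_surf′) + β(S_deep − S_surf) = 0.
T_surf′ = T_deep − (β/α)·ΔS = 11.7 − (7.4 × 10⁻⁴/2 × 10⁻⁴)·(+0.97) = 8.111 °C.
Cooling required: 18.8 − (8.111) = 10.689 °C.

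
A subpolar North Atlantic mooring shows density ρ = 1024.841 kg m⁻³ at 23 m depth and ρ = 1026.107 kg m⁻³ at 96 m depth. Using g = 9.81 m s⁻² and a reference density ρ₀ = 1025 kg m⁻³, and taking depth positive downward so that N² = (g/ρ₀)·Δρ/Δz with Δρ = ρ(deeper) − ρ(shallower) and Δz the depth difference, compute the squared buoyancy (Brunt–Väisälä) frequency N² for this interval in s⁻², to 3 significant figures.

1.66 × 10⁻⁴ s⁻²

Δρ = 1026.107 − 1024.841 = 1.266 kg m⁻³ over Δz = 96 − 23 = 73 m.
N² = (9.81/1025) × (1.266/73) = 1.6598 × 10⁻⁴ s⁻² ≈ 1.66 × 10⁻⁴ s⁻².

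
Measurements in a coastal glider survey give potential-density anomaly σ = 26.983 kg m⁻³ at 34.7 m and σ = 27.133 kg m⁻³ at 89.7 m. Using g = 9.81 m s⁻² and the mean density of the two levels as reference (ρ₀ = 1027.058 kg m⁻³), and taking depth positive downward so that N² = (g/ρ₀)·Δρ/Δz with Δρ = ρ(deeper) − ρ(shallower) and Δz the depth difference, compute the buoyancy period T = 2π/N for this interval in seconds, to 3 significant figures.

Δρ = 1027.133 − 1026.983 = 0.150 kg m⁻³ over Δz = 89.7 − 34.7 = 55 m.
N² = (9.81/1027.058) × (0.150/55) = 2.6050 × 10⁻⁵ s⁻².
N = √(2.6050 × 10⁻⁵) = 5.1039 × 10⁻³ rad s⁻¹, so T = 2π/N = 1.2311 × 10³ s ≈ 1.23 × 10³ s.

1.23 × 10³ s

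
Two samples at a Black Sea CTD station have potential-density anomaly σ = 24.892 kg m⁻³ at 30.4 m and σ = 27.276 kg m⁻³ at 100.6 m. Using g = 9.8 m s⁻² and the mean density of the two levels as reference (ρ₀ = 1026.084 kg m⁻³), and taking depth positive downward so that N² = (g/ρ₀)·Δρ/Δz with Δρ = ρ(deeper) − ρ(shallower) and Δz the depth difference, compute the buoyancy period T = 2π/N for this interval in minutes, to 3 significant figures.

Δρ = 1027.276 − 1024.892 = 2.384 kg m⁻³ over Δz = 100.6 − 30.4 = 70.2 m.
N² = (9.8/1026.084) × (2.384/70.2) = 3.2435 × 10⁻⁴ s⁻².
N = √(3.2435 × 10⁻⁴) = 0.018010 rad s⁻¹, so T = 2π/N = 348.87 s = 5.8145 min ≈ 5.81 min.

5.81 min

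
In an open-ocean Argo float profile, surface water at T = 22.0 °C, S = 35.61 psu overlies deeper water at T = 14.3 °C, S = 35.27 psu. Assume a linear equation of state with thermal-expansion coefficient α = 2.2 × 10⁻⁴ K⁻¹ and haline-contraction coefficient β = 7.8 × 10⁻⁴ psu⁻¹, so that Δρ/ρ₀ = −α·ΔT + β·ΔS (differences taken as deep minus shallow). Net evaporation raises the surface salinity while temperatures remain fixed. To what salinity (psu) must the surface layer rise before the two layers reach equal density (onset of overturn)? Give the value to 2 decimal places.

Neutral buoyancy requires −α(T_deep − T_surf) + β(S_deep − S_surf′) = 0.
S_surf′ = S_deep − (α/β)·ΔT = 35.27 − (2.2 × 10⁻⁴/7.8 × 10⁻⁴)·(-7.7) = 37.4418 psu.
Increase required: 37.4418 − 35.61 = 1.8318 psu.

37.44 psu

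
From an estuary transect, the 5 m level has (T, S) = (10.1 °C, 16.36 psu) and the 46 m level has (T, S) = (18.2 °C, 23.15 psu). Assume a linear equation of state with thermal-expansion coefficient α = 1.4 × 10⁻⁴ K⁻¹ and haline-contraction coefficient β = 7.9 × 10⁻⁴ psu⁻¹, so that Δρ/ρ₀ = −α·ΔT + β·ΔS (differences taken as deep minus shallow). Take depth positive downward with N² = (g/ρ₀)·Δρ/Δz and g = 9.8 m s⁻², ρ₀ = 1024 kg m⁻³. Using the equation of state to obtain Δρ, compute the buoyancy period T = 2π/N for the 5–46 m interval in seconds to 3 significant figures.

ΔT = +8.1 K, ΔS = +6.79 psu (deep − shallow).
Δρ/ρ₀ = −αΔT + βΔS = -1.134 × 10⁻³ + 5.3641 × 10⁻³ = 4.2301 × 10⁻³, so Δρ ≈ 4.332 kg m⁻³.
N² = (g/ρ₀)·Δρ/Δz = g·(Δρ/ρ₀)/Δz = 9.8 × 4.2301 × 10⁻³ / 41 = 1.0111 × 10⁻³ s⁻².
N = √(1.0111 × 10⁻³) = 0.031798 rad s⁻¹ → T = 2π/N = 197.60 s ≈ 198 s.

198 s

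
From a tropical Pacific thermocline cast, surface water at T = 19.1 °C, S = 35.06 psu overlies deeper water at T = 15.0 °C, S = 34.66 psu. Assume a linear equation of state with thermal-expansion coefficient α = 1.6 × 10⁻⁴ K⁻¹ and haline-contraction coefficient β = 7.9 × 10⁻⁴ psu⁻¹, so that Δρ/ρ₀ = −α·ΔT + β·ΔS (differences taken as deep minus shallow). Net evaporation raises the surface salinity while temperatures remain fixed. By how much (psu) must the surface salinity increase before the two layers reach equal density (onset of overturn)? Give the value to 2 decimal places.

Neutral buoyancy requires −α(T_deep − T_surf) + β(S_deep − S_surf′) = 0.
S_surf′ = S_deep − (α/β)·ΔT = 34.66 − (1.6 × 10⁻⁴/7.9 × 10⁻⁴)·(-4.1) = 35.4904 psu.
Increase required: 35.4904 − 35.06 = 0.4304 psu.

0.43 psu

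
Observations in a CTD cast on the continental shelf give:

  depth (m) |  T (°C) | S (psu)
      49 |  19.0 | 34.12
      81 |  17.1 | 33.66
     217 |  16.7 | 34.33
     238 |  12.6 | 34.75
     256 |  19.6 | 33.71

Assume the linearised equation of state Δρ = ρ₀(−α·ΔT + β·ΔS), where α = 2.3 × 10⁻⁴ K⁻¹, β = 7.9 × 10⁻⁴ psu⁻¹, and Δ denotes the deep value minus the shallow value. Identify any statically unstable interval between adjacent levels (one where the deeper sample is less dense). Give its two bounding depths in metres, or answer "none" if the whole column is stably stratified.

Evaluate Δρ/ρ₀ = −αΔT + βΔS across each adjacent pair:
  49–81 m: −αΔT+βΔS = −(2.3 × 10⁻⁴)(-1.9)+(7.9 × 10⁻⁴)(-0.46) = 7.4 × 10⁻⁵ → stable
  81–217 m: −αΔT+βΔS = −(2.3 × 10⁻⁴)(-0.4)+(7.9 × 10⁻⁴)(+0.67) = 6.2 × 10⁻⁴ → stable
  217–238 m: −αΔT+βΔS = −(2.3 × 10⁻⁴)(-4.1)+(7.9 × 10⁻⁴)(+0.42) = 1.3 × 10⁻³ → stable
  238–256 m: −αΔT+βΔS = −(2.3 × 10⁻⁴)(+7.0)+(7.9 × 10⁻⁴)(-1.04) = -2.4 × 10⁻³ → UNSTABLE
The 238–256 m interval has Δρ < 0: lighter water underlies denser water.

238–256 m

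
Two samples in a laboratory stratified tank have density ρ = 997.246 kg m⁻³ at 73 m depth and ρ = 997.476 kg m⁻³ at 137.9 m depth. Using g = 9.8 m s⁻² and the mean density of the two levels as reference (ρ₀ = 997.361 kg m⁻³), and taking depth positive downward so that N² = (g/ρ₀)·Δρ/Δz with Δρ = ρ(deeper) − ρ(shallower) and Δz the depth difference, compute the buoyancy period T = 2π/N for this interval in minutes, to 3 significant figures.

17.7 min

Δρ = 997.476 − 997.246 = 0.230 kg m⁻³ over Δz = 137.9 − 73 = 64.9 m.
N² = (9.8/997.361) × (0.230/64.9) = 3.4822 × 10⁻⁵ s⁻².
N = √(3.4822 × 10⁻⁵) = 5.9010 × 10⁻³ rad s⁻¹, so T = 2π/N = 1.0648 × 10³ s = 17.747 min ≈ 17.7 min.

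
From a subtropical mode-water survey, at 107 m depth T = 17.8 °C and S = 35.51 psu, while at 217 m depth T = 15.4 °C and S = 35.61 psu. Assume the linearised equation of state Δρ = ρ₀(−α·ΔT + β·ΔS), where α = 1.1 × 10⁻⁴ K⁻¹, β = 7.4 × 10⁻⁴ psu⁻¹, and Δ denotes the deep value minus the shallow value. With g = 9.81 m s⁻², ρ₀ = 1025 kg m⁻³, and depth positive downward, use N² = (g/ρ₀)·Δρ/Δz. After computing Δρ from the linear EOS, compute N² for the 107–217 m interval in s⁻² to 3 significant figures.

ΔT = -2.4 K, ΔS = +0.10 psu (deep − shallow).
Δρ/ρ₀ = −αΔT + βΔS = 2.64 × 10⁻⁴ + 7.40 × 10⁻⁵ = 3.38 × 10⁻⁴, so Δρ ≈ 0.3465 kg m⁻³.
N² = (g/ρ₀)·Δρ/Δz = g·(Δρ/ρ₀)/Δz = 9.81 × 3.38 × 10⁻⁴ / 110 = 3.0143 × 10⁻⁵ s⁻² ≈ 3.01 × 10⁻⁵ s⁻².

3.01 × 10⁻⁵ s⁻²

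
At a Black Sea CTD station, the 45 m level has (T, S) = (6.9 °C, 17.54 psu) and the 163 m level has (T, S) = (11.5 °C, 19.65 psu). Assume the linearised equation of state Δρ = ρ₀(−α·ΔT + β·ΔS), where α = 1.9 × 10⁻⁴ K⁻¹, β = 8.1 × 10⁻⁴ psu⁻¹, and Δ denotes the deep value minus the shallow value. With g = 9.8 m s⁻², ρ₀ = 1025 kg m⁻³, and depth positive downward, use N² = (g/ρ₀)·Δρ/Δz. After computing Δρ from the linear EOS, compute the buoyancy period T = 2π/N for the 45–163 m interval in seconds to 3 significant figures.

754 s

ΔT = +4.6 K, ΔS = +2.11 psu (deep − shallow).
Δρ/ρ₀ = −αΔT + βΔS = -8.74 × 10⁻⁴ + 1.7091 × 10⁻³ = 8.351 × 10⁻⁴, so Δρ ≈ 0.8560 kg m⁻³.
N² = (g/ρ₀)·Δρ/Δz = g·(Δρ/ρ₀)/Δz = 9.8 × 8.351 × 10⁻⁴ / 118 = 6.9356 × 10⁻⁵ s⁻².
N = √(6.9356 × 10⁻⁵) = 8.3280 × 10⁻³ rad s⁻¹ → T = 2π/N = 754.47 s ≈ 754 s.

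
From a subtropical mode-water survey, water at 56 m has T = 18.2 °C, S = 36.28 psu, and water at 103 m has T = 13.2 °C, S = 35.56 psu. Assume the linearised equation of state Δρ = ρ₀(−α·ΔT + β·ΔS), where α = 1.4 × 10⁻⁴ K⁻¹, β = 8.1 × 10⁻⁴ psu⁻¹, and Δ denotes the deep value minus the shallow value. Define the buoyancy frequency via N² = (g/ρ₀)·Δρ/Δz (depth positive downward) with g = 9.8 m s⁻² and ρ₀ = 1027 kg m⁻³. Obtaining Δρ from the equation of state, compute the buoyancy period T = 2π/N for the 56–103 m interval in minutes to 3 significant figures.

21.2 min

ΔT = -5.0 K, ΔS = -0.72 psu (deep − shallow).
Δρ/ρ₀ = −αΔT + βΔS = 7.00 × 10⁻⁴ − 5.832 × 10⁻⁴ = 1.168 × 10⁻⁴, so Δρ ≈ 0.1200 kg m⁻³.
N² = (g/ρ₀)·Δρ/Δz = g·(Δρ/ρ₀)/Δz = 9.8 × 1.168 × 10⁻⁴ / 47 = 2.4354 × 10⁻⁵ s⁻².
N = √(2.4354 × 10⁻⁵) = 4.9350 × 10⁻³ rad s⁻¹ → T = 2π/N = 1.2732 × 10³ s = 21.220 min ≈ 21.2 min.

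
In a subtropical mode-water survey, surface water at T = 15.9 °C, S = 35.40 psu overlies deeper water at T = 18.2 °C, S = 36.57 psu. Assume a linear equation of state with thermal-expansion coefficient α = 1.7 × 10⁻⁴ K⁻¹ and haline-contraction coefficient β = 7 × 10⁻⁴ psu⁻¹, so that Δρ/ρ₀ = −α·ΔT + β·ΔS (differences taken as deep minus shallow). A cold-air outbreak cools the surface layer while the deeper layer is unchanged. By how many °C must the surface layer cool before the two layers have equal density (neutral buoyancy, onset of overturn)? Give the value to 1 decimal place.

Neutral buoyancy requires Δρ = 0, i.e. −α(T_deep − T_surf′) + β(S_deep − S_surf) = 0.
T_surf′ = T_deep − (β/α)·ΔS = 18.2 − (7 × 10⁻⁴/1.7 × 10⁻⁴)·(+1.17) = 13.382 °C.
Cooling required: 15.9 − (13.382) = 2.518 °C.

2.5 °C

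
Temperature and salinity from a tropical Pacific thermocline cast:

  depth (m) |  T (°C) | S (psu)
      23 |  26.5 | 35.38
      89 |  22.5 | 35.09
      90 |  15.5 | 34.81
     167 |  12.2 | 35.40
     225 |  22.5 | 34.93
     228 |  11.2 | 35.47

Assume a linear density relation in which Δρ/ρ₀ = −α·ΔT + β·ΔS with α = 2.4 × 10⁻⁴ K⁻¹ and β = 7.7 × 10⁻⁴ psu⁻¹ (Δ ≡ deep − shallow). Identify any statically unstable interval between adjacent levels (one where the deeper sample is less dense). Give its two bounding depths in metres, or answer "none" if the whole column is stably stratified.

Evaluate Δρ/ρ₀ = −αΔT + βΔS across each adjacent pair:
  23–89 m: −αΔT+βΔS = −(2.4 × 10⁻⁴)(-4.0)+(7.7 × 10⁻⁴)(-0.29) = 7.4 × 10⁻⁴ → stable
  89–90 m: −αΔT+βΔS = −(2.4 × 10⁻⁴)(-7.0)+(7.7 × 10⁻⁴)(-0.28) = 1.5 × 10⁻³ → stable
  90–167 m: −αΔT+βΔS = −(2.4 × 10⁻⁴)(-3.3)+(7.7 × 10⁻⁴)(+0.59) = 1.2 × 10⁻³ → stable
  167–225 m: −αΔT+βΔS = −(2.4 × 10⁻⁴)(+10.3)+(7.7 × 10⁻⁴)(-0.47) = -2.8 × 10⁻³ → UNSTABLE
  225–228 m: −αΔT+βΔS = −(2.4 × 10⁻⁴)(-11.3)+(7.7 × 10⁻⁴)(+0.54) = 3.1 × 10⁻³ → stable
The 167–225 m interval has Δρ < 0: lighter water underlies denser water.

167–225 m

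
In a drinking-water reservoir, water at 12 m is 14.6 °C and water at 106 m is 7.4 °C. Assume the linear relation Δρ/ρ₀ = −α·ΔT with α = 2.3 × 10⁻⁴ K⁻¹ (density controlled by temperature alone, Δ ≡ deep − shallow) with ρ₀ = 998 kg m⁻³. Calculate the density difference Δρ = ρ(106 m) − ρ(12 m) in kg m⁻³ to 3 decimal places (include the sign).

+1.653 kg m⁻³

ΔT = -7.2 K, Δρ/ρ₀ = −αΔT = 1.656 × 10⁻³.
Δρ = 998 × (1.656 × 10⁻³) = +1.653 kg m⁻³.
Positive Δρ: denser below, stable.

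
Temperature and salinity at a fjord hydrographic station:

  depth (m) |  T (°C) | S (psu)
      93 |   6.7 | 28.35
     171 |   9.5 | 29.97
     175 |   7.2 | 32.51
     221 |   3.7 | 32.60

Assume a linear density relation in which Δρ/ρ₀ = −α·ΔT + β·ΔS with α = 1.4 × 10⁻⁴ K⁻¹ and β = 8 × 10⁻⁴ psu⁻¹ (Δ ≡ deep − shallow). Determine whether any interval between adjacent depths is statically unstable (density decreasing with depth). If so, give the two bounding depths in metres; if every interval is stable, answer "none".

Evaluate Δρ/ρ₀ = −αΔT + βΔS across each adjacent pair:
  93–171 m: −αΔT+βΔS = −(1.4 × 10⁻⁴)(+2.8)+(8 × 10⁻⁴)(+1.62) = 9.0 × 10⁻⁴ → stable
  171–175 m: −αΔT+βΔS = −(1.4 × 10⁻⁴)(-2.3)+(8 × 10⁻⁴)(+2.54) = 2.4 × 10⁻³ → stable
  175–221 m: −αΔT+βΔS = −(1.4 × 10⁻⁴)(-3.5)+(8 × 10⁻⁴)(+0.09) = 5.6 × 10⁻⁴ → stable
Every interval has Δρ > 0: the column is stably stratified throughout.

none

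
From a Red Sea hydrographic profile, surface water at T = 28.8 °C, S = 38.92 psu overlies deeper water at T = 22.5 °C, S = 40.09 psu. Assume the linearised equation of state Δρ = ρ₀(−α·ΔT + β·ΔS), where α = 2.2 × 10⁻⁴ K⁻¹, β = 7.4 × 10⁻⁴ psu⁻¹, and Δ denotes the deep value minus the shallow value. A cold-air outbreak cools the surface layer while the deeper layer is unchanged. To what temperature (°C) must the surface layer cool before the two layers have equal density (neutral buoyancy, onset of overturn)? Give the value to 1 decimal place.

18.6 °C

Neutral buoyancy requires Δρ = 0, i.e. −α(T_deep − T_surf′) + β(S_deep − S_surf) = 0.
T_surf′ = T_deep − (β/α)·ΔS = 22.5 − (7.4 × 10⁻⁴/2.2 × 10⁻⁴)·(+1.17) = 18.565 °C.
Cooling required: 28.8 − (18.565) = 10.235 °C.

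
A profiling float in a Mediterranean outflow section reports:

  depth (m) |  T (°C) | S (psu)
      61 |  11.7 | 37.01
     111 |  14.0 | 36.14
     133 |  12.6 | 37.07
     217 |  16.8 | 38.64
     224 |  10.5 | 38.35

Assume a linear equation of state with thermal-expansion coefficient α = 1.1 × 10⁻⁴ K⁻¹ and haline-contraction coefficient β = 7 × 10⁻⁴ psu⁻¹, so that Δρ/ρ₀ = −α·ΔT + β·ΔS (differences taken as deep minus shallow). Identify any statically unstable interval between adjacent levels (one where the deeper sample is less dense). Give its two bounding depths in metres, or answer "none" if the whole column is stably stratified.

Evaluate Δρ/ρ₀ = −αΔT + βΔS across each adjacent pair:
  61–111 m: −αΔT+βΔS = −(1.1 × 10⁻⁴)(+2.3)+(7 × 10⁻⁴)(-0.87) = -8.6 × 10⁻⁴ → UNSTABLE
  111–133 m: −αΔT+βΔS = −(1.1 × 10⁻⁴)(-1.4)+(7 × 10⁻⁴)(+0.93) = 8.0 × 10⁻⁴ → stable
  133–217 m: −αΔT+βΔS = −(1.1 × 10⁻⁴)(+4.2)+(7 × 10⁻⁴)(+1.57) = 6.4 × 10⁻⁴ → stable
  217–224 m: −αΔT+βΔS = −(1.1 × 10⁻⁴)(-6.3)+(7 × 10⁻⁴)(-0.29) = 4.9 × 10⁻⁴ → stable
The 61–111 m interval has Δρ < 0: lighter water underlies denser water.

61–111 m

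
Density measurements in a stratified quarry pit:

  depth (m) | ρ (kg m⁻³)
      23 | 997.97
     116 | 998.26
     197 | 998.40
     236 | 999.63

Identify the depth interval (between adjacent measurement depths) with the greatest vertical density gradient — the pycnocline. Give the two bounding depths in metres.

197–236 m

Compute the density gradient over each adjacent pair:
  23–116 m: Δρ/Δz = 0.29/93 = 3.1 × 10⁻³ kg m⁻⁴
  116–197 m: Δρ/Δz = 0.14/81 = 1.7 × 10⁻³ kg m⁻⁴
  197–236 m: Δρ/Δz = 1.23/39 = 0.032 kg m⁻⁴
The largest gradient is in the 197–236 m interval — the pycnocline.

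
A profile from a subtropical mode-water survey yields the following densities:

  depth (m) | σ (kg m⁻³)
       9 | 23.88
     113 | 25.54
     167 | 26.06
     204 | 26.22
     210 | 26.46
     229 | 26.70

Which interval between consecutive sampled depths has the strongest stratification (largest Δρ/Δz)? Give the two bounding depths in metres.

Compute the density gradient over each adjacent pair:
  9–113 m: Δρ/Δz = 1.66/104 = 0.016 kg m⁻⁴
  113–167 m: Δρ/Δz = 0.52/54 = 9.6 × 10⁻³ kg m⁻⁴
  167–204 m: Δρ/Δz = 0.16/37 = 4.3 × 10⁻³ kg m⁻⁴
  204–210 m: Δρ/Δz = 0.24/6 = 0.040 kg m⁻⁴
  210–229 m: Δρ/Δz = 0.24/19 = 0.013 kg m⁻⁴
The largest gradient is in the 204–210 m interval — the pycnocline.

204–210 m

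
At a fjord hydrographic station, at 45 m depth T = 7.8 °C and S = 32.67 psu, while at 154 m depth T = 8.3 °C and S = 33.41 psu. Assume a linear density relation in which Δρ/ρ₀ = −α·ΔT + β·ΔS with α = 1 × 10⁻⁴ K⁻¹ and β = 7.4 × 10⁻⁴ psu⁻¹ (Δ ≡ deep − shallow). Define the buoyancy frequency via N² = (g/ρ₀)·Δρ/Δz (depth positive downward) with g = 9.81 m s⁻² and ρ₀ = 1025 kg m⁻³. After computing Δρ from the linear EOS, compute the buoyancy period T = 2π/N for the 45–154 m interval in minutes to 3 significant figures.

15.6 min

ΔT = +0.5 K, ΔS = +0.74 psu (deep − shallow).
Δρ/ρ₀ = −αΔT + βΔS = -5.00 × 10⁻⁵ + 5.476 × 10⁻⁴ = 4.976 × 10⁻⁴, so Δρ ≈ 0.5100 kg m⁻³.
N² = (g/ρ₀)·Δρ/Δz = g·(Δρ/ρ₀)/Δz = 9.81 × 4.976 × 10⁻⁴ / 109 = 4.4784 × 10⁻⁵ s⁻².
N = √(4.4784 × 10⁻⁵) = 6.6921 × 10⁻³ rad s⁻¹ → T = 2π/N = 938.90 s = 15.648 min ≈ 15.6 min.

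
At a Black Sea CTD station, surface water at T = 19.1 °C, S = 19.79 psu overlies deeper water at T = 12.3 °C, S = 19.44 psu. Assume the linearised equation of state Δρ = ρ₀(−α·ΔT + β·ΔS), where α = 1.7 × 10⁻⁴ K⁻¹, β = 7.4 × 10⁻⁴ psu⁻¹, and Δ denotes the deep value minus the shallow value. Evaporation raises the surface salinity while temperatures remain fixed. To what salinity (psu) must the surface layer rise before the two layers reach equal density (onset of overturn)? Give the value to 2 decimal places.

21.00 psu

Neutral buoyancy requires −α(T_deep − T_surf) + β(S_deep − S_surf′) = 0.
S_surf′ = S_deep − (α/β)·ΔT = 19.44 − (1.7 × 10⁻⁴/7.4 × 10⁻⁴)·(-6.8) = 21.0022 psu.
Increase required: 21.0022 − 19.79 = 1.2122 psu.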